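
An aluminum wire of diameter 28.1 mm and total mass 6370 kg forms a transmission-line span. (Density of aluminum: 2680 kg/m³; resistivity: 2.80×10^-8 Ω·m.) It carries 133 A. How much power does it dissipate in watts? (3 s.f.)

3060 W

A = π(d/2)² = π(1.4050e-02 m)² = 6.2016e-04 m²
L = m/(density·A) = 6370/(2680×6.2016e-04) = 3833 m
R = ρL/A = (2.80×10^-8)(3833)/(6.2016e-04) = 0.173 Ω
P = I²R = (133)² × 0.173 = 3060 W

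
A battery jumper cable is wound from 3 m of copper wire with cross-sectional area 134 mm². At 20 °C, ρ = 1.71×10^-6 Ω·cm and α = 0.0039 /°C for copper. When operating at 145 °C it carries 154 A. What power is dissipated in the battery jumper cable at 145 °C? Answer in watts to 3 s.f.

ρ = 1.71×10^-6 Ω·cm = 1.71×10^-8 Ω·m
A = 134 mm² = 1.340e-04 m²
R₍20₎ = ρL/A = (1.71×10^-8)(3)/(1.340e-04) = 3.828×10^-4 Ω
R₍145₎ = R₍20₎(1 + αΔT) = 3.828×10^-4 × (1 + 0.0039×125) = 5.695×10^-4 Ω
P = I²R = (154)² × 5.695×10^-4 = 13.5 W

13.5 W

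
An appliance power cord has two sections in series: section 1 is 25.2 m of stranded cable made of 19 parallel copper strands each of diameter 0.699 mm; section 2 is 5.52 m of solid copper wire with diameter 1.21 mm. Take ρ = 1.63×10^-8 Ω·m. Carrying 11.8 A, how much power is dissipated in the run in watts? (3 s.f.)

Section 1: A_strand = π(3.4950e-04)² = 3.837e-07 m²; R₁ = ρL/(N·A_s) = (1.63×10^-8)(25.2)/(19×3.837e-07) = 0.05634 Ω
Section 2: A = π(d/2)² = π(6.0500e-04 m)² = 1.150e-06 m²
R₂ = (1.63×10^-8)(5.52)/(1.150e-06) = 0.07825 Ω
R = R₁ + R₂ = 0.1346 Ω
P = I²R = (11.8)² × 0.1346 = 18.7 W

18.7 W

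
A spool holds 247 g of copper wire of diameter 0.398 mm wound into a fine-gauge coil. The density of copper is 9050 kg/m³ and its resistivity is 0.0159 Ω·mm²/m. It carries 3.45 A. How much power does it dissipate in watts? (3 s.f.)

334 W

ρ = 0.0159 Ω·mm²/m = 1.59×10^-8 Ω·m
A = π(d/2)² = π(1.9900e-04 m)² = 1.2441e-07 m²
L = m/(density·A) = 0.247/(9050×1.2441e-07) = 219.4 m
R = ρL/A = (1.59×10^-8)(219.4)/(1.2441e-07) = 28.04 Ω
P = I²R = (3.45)² × 28.04 = 334 W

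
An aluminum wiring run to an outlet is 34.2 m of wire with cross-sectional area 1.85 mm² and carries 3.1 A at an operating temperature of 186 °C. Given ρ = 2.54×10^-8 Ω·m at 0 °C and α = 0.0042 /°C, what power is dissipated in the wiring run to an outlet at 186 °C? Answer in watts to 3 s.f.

A = 1.85 mm² = 1.850e-06 m²
R₍0₎ = ρL/A = (2.54×10^-8)(34.2)/(1.850e-06) = 0.4696 Ω
R₍186₎ = R₍0₎(1 + αΔT) = 0.4696 × (1 + 0.0042×186) = 0.8364 Ω
P = I²R = (3.1)² × 0.8364 = 8.04 W

8.04 W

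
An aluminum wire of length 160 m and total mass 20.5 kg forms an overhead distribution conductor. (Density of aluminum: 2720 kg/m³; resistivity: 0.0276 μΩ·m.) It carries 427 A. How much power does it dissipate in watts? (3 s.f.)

ρ = 0.0276 μΩ·m = 2.76×10^-8 Ω·m
A = m/(density·L) = 20.5/(2720×160) = 4.7105e-05 m²
R = ρL/A = (2.76×10^-8)(160)/(4.7105e-05) = 0.09375 Ω
P = I²R = (427)² × 0.09375 = 17100 W

17100 W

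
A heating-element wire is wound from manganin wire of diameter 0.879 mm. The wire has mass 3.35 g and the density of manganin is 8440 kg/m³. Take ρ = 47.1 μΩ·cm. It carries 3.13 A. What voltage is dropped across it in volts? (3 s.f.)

1.59 V

ρ = 47.1 μΩ·cm = 4.71×10^-7 Ω·m
A = π(d/2)² = π(4.3950e-04 m)² = 6.0683e-07 m²
L = m/(density·A) = 0.00335/(8440×6.0683e-07) = 0.6541 m
R = ρL/A = (4.71×10^-7)(0.6541)/(6.0683e-07) = 0.5077 Ω
V = IR = 3.13 × 0.5077 = 1.59 V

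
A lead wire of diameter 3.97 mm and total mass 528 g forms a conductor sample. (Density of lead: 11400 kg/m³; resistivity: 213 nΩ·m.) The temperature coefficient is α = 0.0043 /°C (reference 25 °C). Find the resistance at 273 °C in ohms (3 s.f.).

ρ = 213 nΩ·m = 2.13×10^-7 Ω·m
A = π(d/2)² = π(1.9850e-03 m)² = 1.2379e-05 m²
L = m/(density·A) = 0.528/(11400×1.2379e-05) = 3.742 m
R = ρL/A = (2.13×10^-7)(3.742)/(1.2379e-05) = 0.06438 Ω
R(273 °C) = 0.06438 × (1 + 0.0043×248) = 0.133 Ω

0.133 Ω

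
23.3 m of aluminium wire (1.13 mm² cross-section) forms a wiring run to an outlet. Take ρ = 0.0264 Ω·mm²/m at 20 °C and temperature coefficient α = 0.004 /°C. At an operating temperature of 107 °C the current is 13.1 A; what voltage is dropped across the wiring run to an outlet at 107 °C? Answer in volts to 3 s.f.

9.61 V

ρ = 0.0264 Ω·mm²/m = 2.64×10^-8 Ω·m
A = 1.13 mm² = 1.130e-06 m²
R₍20₎ = ρL/A = (2.64×10^-8)(23.3)/(1.130e-06) = 0.5444 Ω
R₍107₎ = R₍20₎(1 + αΔT) = 0.5444 × (1 + 0.004×87) = 0.7338 Ω
V = IR = 13.1 × 0.7338 = 9.61 V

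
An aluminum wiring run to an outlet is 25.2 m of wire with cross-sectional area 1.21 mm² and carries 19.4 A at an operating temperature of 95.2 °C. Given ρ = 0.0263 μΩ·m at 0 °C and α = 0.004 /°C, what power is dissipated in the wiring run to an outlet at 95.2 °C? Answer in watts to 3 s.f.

285 W

ρ = 0.0263 μΩ·m = 2.63×10^-8 Ω·m
A = 1.21 mm² = 1.210e-06 m²
R₍0₎ = ρL/A = (2.63×10^-8)(25.2)/(1.210e-06) = 0.5477 Ω
R₍95.2₎ = R₍0₎(1 + αΔT) = 0.5477 × (1 + 0.004×95.2) = 0.7563 Ω
P = I²R = (19.4)² × 0.7563 = 285 W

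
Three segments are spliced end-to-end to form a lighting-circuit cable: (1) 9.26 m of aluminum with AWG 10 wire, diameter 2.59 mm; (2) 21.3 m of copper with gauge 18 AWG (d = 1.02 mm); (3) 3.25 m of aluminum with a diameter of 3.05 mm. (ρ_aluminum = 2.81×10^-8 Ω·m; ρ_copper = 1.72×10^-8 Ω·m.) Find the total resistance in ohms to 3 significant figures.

0.510 Ω

Seg 1: A = π(2.59/2 mm)² = π(1.2950e-03 m)² = 5.269e-06 m²
R_1 = (2.81×10^-8)(9.26)/(5.269e-06) = 0.04939 Ω
Seg 2: A = π(1.02/2 mm)² = π(5.1000e-04 m)² = 8.171e-07 m²
R_2 = (1.72×10^-8)(21.3)/(8.171e-07) = 0.4484 Ω
Seg 3: A = π(d/2)² = π(1.5250e-03 m)² = 7.306e-06 m²
R_3 = (2.81×10^-8)(3.25)/(7.306e-06) = 0.0125 Ω
R_total = R_1 + R_2 + R_3 = 0.510 Ω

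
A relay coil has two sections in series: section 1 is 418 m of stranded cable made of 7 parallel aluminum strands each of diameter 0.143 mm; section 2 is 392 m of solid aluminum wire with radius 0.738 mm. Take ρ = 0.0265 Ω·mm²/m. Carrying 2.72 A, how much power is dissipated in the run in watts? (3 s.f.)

774 W

ρ = 0.0265 Ω·mm²/m = 2.65×10^-8 Ω·m
Section 1: A_strand = π(7.1500e-05)² = 1.606e-08 m²; R₁ = ρL/(N·A_s) = (2.65×10^-8)(418)/(7×1.606e-08) = 98.53 Ω
Section 2: A = πr² = π(7.3800e-04 m)² = 1.711e-06 m²
R₂ = (2.65×10^-8)(392)/(1.711e-06) = 6.071 Ω
R = R₁ + R₂ = 104.6 Ω
P = I²R = (2.72)² × 104.6 = 774 W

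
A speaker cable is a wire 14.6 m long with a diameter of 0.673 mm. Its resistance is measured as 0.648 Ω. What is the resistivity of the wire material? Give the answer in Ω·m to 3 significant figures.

1.58×10^-8 Ω·m

A = π(d/2)² = π(3.3650e-04 m)² = 3.557e-07 m²
ρ = RA/L = (0.648)(3.557e-07)/(14.6) = 1.58×10^-8 Ω·m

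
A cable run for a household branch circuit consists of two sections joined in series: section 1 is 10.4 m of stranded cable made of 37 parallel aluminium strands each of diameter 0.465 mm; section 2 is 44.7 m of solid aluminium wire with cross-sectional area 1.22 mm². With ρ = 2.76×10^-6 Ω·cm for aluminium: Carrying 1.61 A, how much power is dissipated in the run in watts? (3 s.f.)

ρ = 2.76×10^-6 Ω·cm = 2.76×10^-8 Ω·m
Section 1: A_strand = π(2.3250e-04)² = 1.698e-07 m²; R₁ = ρL/(N·A_s) = (2.76×10^-8)(10.4)/(37×1.698e-07) = 0.04568 Ω
Section 2: A = 1.22 mm² = 1.220e-06 m²
R₂ = (2.76×10^-8)(44.7)/(1.220e-06) = 1.011 Ω
R = R₁ + R₂ = 1.057 Ω
P = I²R = (1.61)² × 1.057 = 2.74 W

2.74 W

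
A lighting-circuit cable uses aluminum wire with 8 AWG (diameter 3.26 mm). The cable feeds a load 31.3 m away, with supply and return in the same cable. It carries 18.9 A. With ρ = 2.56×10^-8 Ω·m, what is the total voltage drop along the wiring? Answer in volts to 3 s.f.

A = π(3.26/2 mm)² = π(1.6300e-03 m)² = 8.347e-06 m²
Total conductor length (both ways) L = 2 × 31.3 = 62.6 m
R = ρL/A = (2.56×10^-8)(62.6)/(8.347e-06) = 0.192 Ω
V = IR = 18.9 × 0.192 = 3.63 V

3.63 V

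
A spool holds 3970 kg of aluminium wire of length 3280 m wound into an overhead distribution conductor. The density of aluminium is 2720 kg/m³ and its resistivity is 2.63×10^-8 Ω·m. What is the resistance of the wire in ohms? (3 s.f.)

A = m/(density·L) = 3970/(2720×3280) = 4.4499e-04 m²
R = ρL/A = (2.63×10^-8)(3280)/(4.4499e-04) = 0.194 Ω

0.194 Ω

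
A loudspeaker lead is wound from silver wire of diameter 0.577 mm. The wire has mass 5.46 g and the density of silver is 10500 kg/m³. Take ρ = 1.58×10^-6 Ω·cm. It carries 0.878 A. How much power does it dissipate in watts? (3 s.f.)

ρ = 1.58×10^-6 Ω·cm = 1.58×10^-8 Ω·m
A = π(d/2)² = π(2.8850e-04 m)² = 2.6148e-07 m²
L = m/(density·A) = 0.00546/(10500×2.6148e-07) = 1.989 m
R = ρL/A = (1.58×10^-8)(1.989)/(2.6148e-07) = 0.1202 Ω
P = I²R = (0.878)² × 0.1202 = 0.0926 W

0.0926 W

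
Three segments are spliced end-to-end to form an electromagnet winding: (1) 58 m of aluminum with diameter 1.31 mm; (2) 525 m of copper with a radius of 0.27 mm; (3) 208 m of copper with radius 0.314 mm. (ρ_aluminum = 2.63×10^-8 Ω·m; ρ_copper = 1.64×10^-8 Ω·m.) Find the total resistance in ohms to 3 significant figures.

49.7 Ω

Seg 1: A = π(d/2)² = π(6.5500e-04 m)² = 1.348e-06 m²
R_1 = (2.63×10^-8)(58)/(1.348e-06) = 1.132 Ω
Seg 2: A = πr² = π(2.7000e-04 m)² = 2.290e-07 m²
R_2 = (1.64×10^-8)(525)/(2.290e-07) = 37.59 Ω
Seg 3: A = πr² = π(3.1400e-04 m)² = 3.097e-07 m²
R_3 = (1.64×10^-8)(208)/(3.097e-07) = 11.01 Ω
R_total = R_1 + R_2 + R_3 = 49.7 Ω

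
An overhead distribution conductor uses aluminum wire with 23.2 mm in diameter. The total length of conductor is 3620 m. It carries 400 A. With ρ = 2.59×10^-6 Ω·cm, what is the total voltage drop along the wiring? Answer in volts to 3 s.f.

ρ = 2.59×10^-6 Ω·cm = 2.59×10^-8 Ω·m
A = π(d/2)² = π(1.1600e-02 m)² = 4.227e-04 m²
R = ρL/A = (2.59×10^-8)(3620)/(4.227e-04) = 0.2218 Ω
V = IR = 400 × 0.2218 = 88.7 V

88.7 V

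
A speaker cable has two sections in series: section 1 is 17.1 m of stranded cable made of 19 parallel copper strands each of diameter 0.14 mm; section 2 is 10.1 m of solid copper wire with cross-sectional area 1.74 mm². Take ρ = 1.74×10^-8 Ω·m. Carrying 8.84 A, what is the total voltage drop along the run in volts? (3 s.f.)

9.89 V

Section 1: A_strand = π(7.0000e-05)² = 1.539e-08 m²; R₁ = ρL/(N·A_s) = (1.74×10^-8)(17.1)/(19×1.539e-08) = 1.017 Ω
Section 2: A = 1.74 mm² = 1.740e-06 m²
R₂ = (1.74×10^-8)(10.1)/(1.740e-06) = 0.101 Ω
R = R₁ + R₂ = 1.118 Ω
V = IR = 8.84 × 1.118 = 9.89 V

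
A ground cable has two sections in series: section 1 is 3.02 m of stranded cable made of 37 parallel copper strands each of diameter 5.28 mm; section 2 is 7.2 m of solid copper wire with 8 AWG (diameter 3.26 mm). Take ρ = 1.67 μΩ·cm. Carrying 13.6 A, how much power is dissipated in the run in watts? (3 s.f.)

ρ = 1.67 μΩ·cm = 1.67×10^-8 Ω·m
Section 1: A_strand = π(2.6400e-03)² = 2.190e-05 m²; R₁ = ρL/(N·A_s) = (1.67×10^-8)(3.02)/(37×2.190e-05) = 6.225×10^-5 Ω
Section 2: A = π(3.26/2 mm)² = π(1.6300e-03 m)² = 8.347e-06 m²
R₂ = (1.67×10^-8)(7.2)/(8.347e-06) = 0.01441 Ω
R = R₁ + R₂ = 0.01447 Ω
P = I²R = (13.6)² × 0.01447 = 2.68 W

2.68 W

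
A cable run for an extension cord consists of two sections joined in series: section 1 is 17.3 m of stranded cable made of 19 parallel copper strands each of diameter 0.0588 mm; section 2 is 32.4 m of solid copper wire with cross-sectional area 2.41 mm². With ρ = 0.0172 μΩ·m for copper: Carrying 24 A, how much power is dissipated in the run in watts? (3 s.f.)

ρ = 0.0172 μΩ·m = 1.72×10^-8 Ω·m
Section 1: A_strand = π(2.9400e-05)² = 2.715e-09 m²; R₁ = ρL/(N·A_s) = (1.72×10^-8)(17.3)/(19×2.715e-09) = 5.767 Ω
Section 2: A = 2.41 mm² = 2.410e-06 m²
R₂ = (1.72×10^-8)(32.4)/(2.410e-06) = 0.2312 Ω
R = R₁ + R₂ = 5.999 Ω
P = I²R = (24)² × 5.999 = 3460 W

3460 W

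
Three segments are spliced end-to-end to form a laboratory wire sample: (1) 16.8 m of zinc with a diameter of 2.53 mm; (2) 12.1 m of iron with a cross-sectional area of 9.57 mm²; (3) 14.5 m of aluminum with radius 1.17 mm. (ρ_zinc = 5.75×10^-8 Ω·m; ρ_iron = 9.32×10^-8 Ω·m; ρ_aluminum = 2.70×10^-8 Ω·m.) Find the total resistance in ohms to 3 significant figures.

Seg 1: A = π(d/2)² = π(1.2650e-03 m)² = 5.027e-06 m²
R_1 = (5.75×10^-8)(16.8)/(5.027e-06) = 0.1922 Ω
Seg 2: A = 9.57 mm² = 9.570e-06 m²
R_2 = (9.32×10^-8)(12.1)/(9.570e-06) = 0.1178 Ω
Seg 3: A = πr² = π(1.1700e-03 m)² = 4.301e-06 m²
R_3 = (2.70×10^-8)(14.5)/(4.301e-06) = 0.09104 Ω
R_total = R_1 + R_2 + R_3 = 0.401 Ω

0.401 Ω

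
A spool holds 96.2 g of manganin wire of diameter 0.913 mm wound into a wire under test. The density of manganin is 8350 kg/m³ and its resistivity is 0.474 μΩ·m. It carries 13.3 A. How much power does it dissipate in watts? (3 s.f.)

2250 W

ρ = 0.474 μΩ·m = 4.74×10^-7 Ω·m
A = π(d/2)² = π(4.5650e-04 m)² = 6.5468e-07 m²
L = m/(density·A) = 0.0962/(8350×6.5468e-07) = 17.6 m
R = ρL/A = (4.74×10^-7)(17.6)/(6.5468e-07) = 12.74 Ω
P = I²R = (13.3)² × 12.74 = 2250 W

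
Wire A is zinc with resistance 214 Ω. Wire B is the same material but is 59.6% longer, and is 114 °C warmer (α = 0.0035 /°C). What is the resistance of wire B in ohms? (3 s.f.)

478 Ω

R ∝ ρL/d² with ρ ∝ (1+αΔT), so R_B/R_A = (1 + 59.6/100) × (1 + 0.0035×114)
= 1.596 × 1.399 = 2.233
R_B = 2.233 × 214 = 478 Ω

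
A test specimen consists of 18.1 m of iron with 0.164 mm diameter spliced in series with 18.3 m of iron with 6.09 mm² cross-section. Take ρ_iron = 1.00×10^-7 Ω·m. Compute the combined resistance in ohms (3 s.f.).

86.0 Ω

Segment 1: A = π(d/2)² = π(8.2000e-05 m)² = 2.112e-08 m²
R₁ = ρL/A = (1.00×10^-7)(18.1)/(2.112e-08) = 85.68 Ω
Segment 2: A = 6.09 mm² = 6.090e-06 m²
R₂ = (1.00×10^-7)(18.3)/(6.090e-06) = 0.3005 Ω
R = R₁ + R₂ = 86.0 Ω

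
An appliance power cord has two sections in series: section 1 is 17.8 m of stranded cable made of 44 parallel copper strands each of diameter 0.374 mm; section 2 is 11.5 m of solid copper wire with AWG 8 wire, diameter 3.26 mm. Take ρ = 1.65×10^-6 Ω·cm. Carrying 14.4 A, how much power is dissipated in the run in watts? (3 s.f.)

17.3 W

ρ = 1.65×10^-6 Ω·cm = 1.65×10^-8 Ω·m
Section 1: A_strand = π(1.8700e-04)² = 1.099e-07 m²; R₁ = ρL/(N·A_s) = (1.65×10^-8)(17.8)/(44×1.099e-07) = 0.06076 Ω
Section 2: A = π(3.26/2 mm)² = π(1.6300e-03 m)² = 8.347e-06 m²
R₂ = (1.65×10^-8)(11.5)/(8.347e-06) = 0.02273 Ω
R = R₁ + R₂ = 0.08349 Ω
P = I²R = (14.4)² × 0.08349 = 17.3 W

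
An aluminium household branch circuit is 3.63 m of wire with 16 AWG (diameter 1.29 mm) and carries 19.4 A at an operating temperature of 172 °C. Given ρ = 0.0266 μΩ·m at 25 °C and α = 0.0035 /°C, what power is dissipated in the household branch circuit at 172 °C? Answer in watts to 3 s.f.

42.1 W

ρ = 0.0266 μΩ·m = 2.66×10^-8 Ω·m
A = π(1.29/2 mm)² = π(6.4500e-04 m)² = 1.307e-06 m²
R₍25₎ = ρL/A = (2.66×10^-8)(3.63)/(1.307e-06) = 0.07388 Ω
R₍172₎ = R₍25₎(1 + αΔT) = 0.07388 × (1 + 0.0035×147) = 0.1119 Ω
P = I²R = (19.4)² × 0.1119 = 42.1 W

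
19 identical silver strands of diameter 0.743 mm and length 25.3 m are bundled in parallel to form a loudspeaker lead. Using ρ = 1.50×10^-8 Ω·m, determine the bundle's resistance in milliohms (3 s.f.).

46.1 mΩ

A_strand = π(3.7150e-04 m)² = 4.336e-07 m²
R_strand = ρL/A = (1.50×10^-8)(25.3)/(4.336e-07) = 0.8753 Ω
R_total = R_strand/N = 0.8753/19 = 46.1 mΩ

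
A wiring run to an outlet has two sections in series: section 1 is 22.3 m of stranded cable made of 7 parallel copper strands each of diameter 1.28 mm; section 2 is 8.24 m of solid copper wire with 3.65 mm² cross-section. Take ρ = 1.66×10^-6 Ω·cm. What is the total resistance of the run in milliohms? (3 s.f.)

78.6 mΩ

ρ = 1.66×10^-6 Ω·cm = 1.66×10^-8 Ω·m
Section 1: A_strand = π(6.4000e-04)² = 1.287e-06 m²; R₁ = ρL/(N·A_s) = (1.66×10^-8)(22.3)/(7×1.287e-06) = 0.0411 Ω
Section 2: A = 3.65 mm² = 3.650e-06 m²
R₂ = (1.66×10^-8)(8.24)/(3.650e-06) = 0.03748 Ω
R = R₁ + R₂ = 78.6 mΩ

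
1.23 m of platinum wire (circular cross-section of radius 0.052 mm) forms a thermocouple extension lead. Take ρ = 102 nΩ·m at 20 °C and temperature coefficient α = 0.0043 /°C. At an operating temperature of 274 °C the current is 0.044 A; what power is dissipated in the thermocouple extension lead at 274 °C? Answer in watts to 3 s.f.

0.0598 W

ρ = 102 nΩ·m = 1.02×10^-7 Ω·m
A = πr² = π(5.2000e-05 m)² = 8.495e-09 m²
R₍20₎ = ρL/A = (1.02×10^-7)(1.23)/(8.495e-09) = 14.77 Ω
R₍274₎ = R₍20₎(1 + αΔT) = 14.77 × (1 + 0.0043×254) = 30.9 Ω
P = I²R = (0.044)² × 30.9 = 0.0598 W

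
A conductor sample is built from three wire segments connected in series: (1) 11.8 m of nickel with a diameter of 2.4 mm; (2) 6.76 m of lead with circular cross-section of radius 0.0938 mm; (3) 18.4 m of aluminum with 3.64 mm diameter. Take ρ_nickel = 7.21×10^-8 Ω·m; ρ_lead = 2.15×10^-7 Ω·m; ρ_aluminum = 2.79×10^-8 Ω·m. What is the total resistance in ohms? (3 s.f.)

52.8 Ω

Seg 1: A = π(d/2)² = π(1.2000e-03 m)² = 4.524e-06 m²
R_1 = (7.21×10^-8)(11.8)/(4.524e-06) = 0.1881 Ω
Seg 2: A = πr² = π(9.3800e-05 m)² = 2.764e-08 m²
R_2 = (2.15×10^-7)(6.76)/(2.764e-08) = 52.58 Ω
Seg 3: A = π(d/2)² = π(1.8200e-03 m)² = 1.041e-05 m²
R_3 = (2.79×10^-8)(18.4)/(1.041e-05) = 0.04933 Ω
R_total = R_1 + R_2 + R_3 = 52.8 Ω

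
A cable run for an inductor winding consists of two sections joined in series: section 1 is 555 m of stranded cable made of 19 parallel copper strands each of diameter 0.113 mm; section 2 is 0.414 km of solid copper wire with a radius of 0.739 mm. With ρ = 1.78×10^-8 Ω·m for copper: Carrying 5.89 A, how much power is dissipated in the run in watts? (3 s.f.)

1950 W

Section 1: A_strand = π(5.6500e-05)² = 1.003e-08 m²; R₁ = ρL/(N·A_s) = (1.78×10^-8)(555)/(19×1.003e-08) = 51.85 Ω
Section 2: A = πr² = π(7.3900e-04 m)² = 1.716e-06 m²
R₂ = (1.78×10^-8)(414)/(1.716e-06) = 4.295 Ω
R = R₁ + R₂ = 56.14 Ω
P = I²R = (5.89)² × 56.14 = 1950 W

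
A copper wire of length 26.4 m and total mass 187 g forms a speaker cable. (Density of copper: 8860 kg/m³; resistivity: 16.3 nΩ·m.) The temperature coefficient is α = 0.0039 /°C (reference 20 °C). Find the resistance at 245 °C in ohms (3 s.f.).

1.01 Ω

ρ = 16.3 nΩ·m = 1.63×10^-8 Ω·m
A = m/(density·L) = 0.187/(8860×26.4) = 7.9947e-07 m²
R = ρL/A = (1.63×10^-8)(26.4)/(7.9947e-07) = 0.5383 Ω
R(245 °C) = 0.5383 × (1 + 0.0039×225) = 1.01 Ω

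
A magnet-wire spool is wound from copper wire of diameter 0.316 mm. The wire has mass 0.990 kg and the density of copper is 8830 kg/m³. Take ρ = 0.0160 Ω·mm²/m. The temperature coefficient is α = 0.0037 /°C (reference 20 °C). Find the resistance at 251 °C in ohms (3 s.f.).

ρ = 0.0160 Ω·mm²/m = 1.60×10^-8 Ω·m
A = π(d/2)² = π(1.5800e-04 m)² = 7.8427e-08 m²
L = m/(density·A) = 0.99/(8830×7.8427e-08) = 1430 m
R = ρL/A = (1.60×10^-8)(1430)/(7.8427e-08) = 291.7 Ω
R(251 °C) = 291.7 × (1 + 0.0037×231) = 541 Ω

541 Ω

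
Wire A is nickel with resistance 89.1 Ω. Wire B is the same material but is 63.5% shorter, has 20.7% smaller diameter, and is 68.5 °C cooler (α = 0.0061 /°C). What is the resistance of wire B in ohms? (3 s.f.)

30.1 Ω

R ∝ ρL/d² with ρ ∝ (1+αΔT), so R_B/R_A = (1 − 63.5/100) × (1 − 20.7/100)⁻² × (1 − 0.0061×68.5)
= 0.365 × 1.59 × 0.5821 = 0.3379
R_B = 0.3379 × 89.1 = 30.1 Ω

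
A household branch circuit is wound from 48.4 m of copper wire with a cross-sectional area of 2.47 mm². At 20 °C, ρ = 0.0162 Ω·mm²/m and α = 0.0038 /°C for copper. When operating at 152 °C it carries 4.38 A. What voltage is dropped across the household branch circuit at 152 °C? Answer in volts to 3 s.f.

ρ = 0.0162 Ω·mm²/m = 1.62×10^-8 Ω·m
A = 2.47 mm² = 2.470e-06 m²
R₍20₎ = ρL/A = (1.62×10^-8)(48.4)/(2.470e-06) = 0.3174 Ω
R₍152₎ = R₍20₎(1 + αΔT) = 0.3174 × (1 + 0.0038×132) = 0.4767 Ω
V = IR = 4.38 × 0.4767 = 2.09 V

2.09 V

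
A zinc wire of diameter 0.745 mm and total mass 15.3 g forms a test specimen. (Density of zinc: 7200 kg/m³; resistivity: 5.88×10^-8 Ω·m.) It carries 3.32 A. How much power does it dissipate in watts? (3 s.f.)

A = π(d/2)² = π(3.7250e-04 m)² = 4.3592e-07 m²
L = m/(density·A) = 0.0153/(7200×4.3592e-07) = 4.875 m
R = ρL/A = (5.88×10^-8)(4.875)/(4.3592e-07) = 0.6576 Ω
P = I²R = (3.32)² × 0.6576 = 7.25 W

7.25 W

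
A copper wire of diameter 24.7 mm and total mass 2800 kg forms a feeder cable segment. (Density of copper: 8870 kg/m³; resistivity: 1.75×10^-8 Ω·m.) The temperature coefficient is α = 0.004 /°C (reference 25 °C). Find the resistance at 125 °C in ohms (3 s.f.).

0.0337 Ω

A = π(d/2)² = π(1.2350e-02 m)² = 4.7916e-04 m²
L = m/(density·A) = 2800/(8870×4.7916e-04) = 658.8 m
R = ρL/A = (1.75×10^-8)(658.8)/(4.7916e-04) = 0.02406 Ω
R(125 °C) = 0.02406 × (1 + 0.004×100) = 0.0337 Ω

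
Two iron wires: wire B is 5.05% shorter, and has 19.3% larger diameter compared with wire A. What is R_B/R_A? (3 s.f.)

R ∝ L/d², so R_B/R_A = (1 − 5.05/100) × (1 + 19.3/100)⁻²
= 0.9495 × 0.7026 = 0.667

0.667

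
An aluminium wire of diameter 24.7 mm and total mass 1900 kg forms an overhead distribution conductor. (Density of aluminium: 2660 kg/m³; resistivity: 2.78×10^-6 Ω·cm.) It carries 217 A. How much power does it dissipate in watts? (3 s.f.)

4070 W

ρ = 2.78×10^-6 Ω·cm = 2.78×10^-8 Ω·m
A = π(d/2)² = π(1.2350e-02 m)² = 4.7916e-04 m²
L = m/(density·A) = 1900/(2660×4.7916e-04) = 1491 m
R = ρL/A = (2.78×10^-8)(1491)/(4.7916e-04) = 0.08649 Ω
P = I²R = (217)² × 0.08649 = 4070 W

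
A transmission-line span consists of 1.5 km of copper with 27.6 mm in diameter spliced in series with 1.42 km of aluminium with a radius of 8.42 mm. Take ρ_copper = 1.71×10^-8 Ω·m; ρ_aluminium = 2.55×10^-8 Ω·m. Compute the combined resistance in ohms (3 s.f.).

0.205 Ω

Segment 1: A = π(d/2)² = π(1.3800e-02 m)² = 5.983e-04 m²
R₁ = ρL/A = (1.71×10^-8)(1500)/(5.983e-04) = 0.04287 Ω
Segment 2: A = πr² = π(8.4200e-03 m)² = 2.227e-04 m²
R₂ = (2.55×10^-8)(1420)/(2.227e-04) = 0.1626 Ω
R = R₁ + R₂ = 0.205 Ω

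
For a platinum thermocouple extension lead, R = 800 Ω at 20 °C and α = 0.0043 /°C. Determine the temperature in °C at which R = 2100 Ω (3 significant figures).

398 °C

R = R₀(1 + α(T − T₀)) ⇒ T = T₀ + (R/R₀ − 1)/α
T = 20 + (2100/800 − 1)/0.0043 = 20 + (1.625)/0.0043 = 398 °C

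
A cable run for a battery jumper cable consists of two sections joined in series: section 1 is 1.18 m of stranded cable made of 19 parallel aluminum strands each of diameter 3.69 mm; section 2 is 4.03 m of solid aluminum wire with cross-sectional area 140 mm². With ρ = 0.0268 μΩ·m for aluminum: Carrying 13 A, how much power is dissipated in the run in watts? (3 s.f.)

ρ = 0.0268 μΩ·m = 2.68×10^-8 Ω·m
Section 1: A_strand = π(1.8450e-03)² = 1.069e-05 m²; R₁ = ρL/(N·A_s) = (2.68×10^-8)(1.18)/(19×1.069e-05) = 1.556×10^-4 Ω
Section 2: A = 140 mm² = 1.400e-04 m²
R₂ = (2.68×10^-8)(4.03)/(1.400e-04) = 7.715×10^-4 Ω
R = R₁ + R₂ = 9.271×10^-4 Ω
P = I²R = (13)² × 9.271×10^-4 = 0.157 W

0.157 W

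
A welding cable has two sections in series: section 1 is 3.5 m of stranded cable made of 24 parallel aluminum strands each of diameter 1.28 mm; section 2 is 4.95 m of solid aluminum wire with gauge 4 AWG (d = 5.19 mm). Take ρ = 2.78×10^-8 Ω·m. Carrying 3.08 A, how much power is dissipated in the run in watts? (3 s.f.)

Section 1: A_strand = π(6.4000e-04)² = 1.287e-06 m²; R₁ = ρL/(N·A_s) = (2.78×10^-8)(3.5)/(24×1.287e-06) = 0.003151 Ω
Section 2: A = π(5.19/2 mm)² = π(2.5950e-03 m)² = 2.116e-05 m²
R₂ = (2.78×10^-8)(4.95)/(2.116e-05) = 0.006505 Ω
R = R₁ + R₂ = 0.009655 Ω
P = I²R = (3.08)² × 0.009655 = 0.0916 W

0.0916 W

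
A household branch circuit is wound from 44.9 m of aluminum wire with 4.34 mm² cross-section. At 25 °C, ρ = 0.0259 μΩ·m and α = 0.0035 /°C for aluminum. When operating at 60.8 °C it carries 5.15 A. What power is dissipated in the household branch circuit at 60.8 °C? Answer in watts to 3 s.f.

ρ = 0.0259 μΩ·m = 2.59×10^-8 Ω·m
A = 4.34 mm² = 4.340e-06 m²
R₍25₎ = ρL/A = (2.59×10^-8)(44.9)/(4.340e-06) = 0.268 Ω
R₍60.8₎ = R₍25₎(1 + αΔT) = 0.268 × (1 + 0.0035×35.8) = 0.3015 Ω
P = I²R = (5.15)² × 0.3015 = 8.00 W

8.00 W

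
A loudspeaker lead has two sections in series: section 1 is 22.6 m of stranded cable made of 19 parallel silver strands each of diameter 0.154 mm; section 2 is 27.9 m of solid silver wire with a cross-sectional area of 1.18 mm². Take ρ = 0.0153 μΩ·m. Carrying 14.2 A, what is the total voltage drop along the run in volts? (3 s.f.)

ρ = 0.0153 μΩ·m = 1.53×10^-8 Ω·m
Section 1: A_strand = π(7.7000e-05)² = 1.863e-08 m²; R₁ = ρL/(N·A_s) = (1.53×10^-8)(22.6)/(19×1.863e-08) = 0.977 Ω
Section 2: A = 1.18 mm² = 1.180e-06 m²
R₂ = (1.53×10^-8)(27.9)/(1.180e-06) = 0.3618 Ω
R = R₁ + R₂ = 1.339 Ω
V = IR = 14.2 × 1.339 = 19.0 V

19.0 V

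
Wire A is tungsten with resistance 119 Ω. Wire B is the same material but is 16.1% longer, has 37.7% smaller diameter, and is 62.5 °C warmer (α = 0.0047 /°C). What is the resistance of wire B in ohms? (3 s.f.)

R ∝ ρL/d² with ρ ∝ (1+αΔT), so R_B/R_A = (1 + 16.1/100) × (1 − 37.7/100)⁻² × (1 + 0.0047×62.5)
= 1.161 × 2.576 × 1.294 = 3.87
R_B = 3.87 × 119 = 461 Ω

461 Ω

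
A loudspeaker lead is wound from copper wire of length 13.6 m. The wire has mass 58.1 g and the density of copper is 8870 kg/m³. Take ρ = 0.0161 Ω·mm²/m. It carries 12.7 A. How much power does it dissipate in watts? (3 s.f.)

73.3 W

ρ = 0.0161 Ω·mm²/m = 1.61×10^-8 Ω·m
A = m/(density·L) = 0.0581/(8870×13.6) = 4.8163e-07 m²
R = ρL/A = (1.61×10^-8)(13.6)/(4.8163e-07) = 0.4546 Ω
P = I²R = (12.7)² × 0.4546 = 73.3 W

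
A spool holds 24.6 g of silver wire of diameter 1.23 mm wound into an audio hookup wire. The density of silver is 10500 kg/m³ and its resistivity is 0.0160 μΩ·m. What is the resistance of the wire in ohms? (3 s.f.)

0.0266 Ω

ρ = 0.0160 μΩ·m = 1.60×10^-8 Ω·m
A = π(d/2)² = π(6.1500e-04 m)² = 1.1882e-06 m²
L = m/(density·A) = 0.0246/(10500×1.1882e-06) = 1.972 m
R = ρL/A = (1.60×10^-8)(1.972)/(1.1882e-06) = 0.0266 Ω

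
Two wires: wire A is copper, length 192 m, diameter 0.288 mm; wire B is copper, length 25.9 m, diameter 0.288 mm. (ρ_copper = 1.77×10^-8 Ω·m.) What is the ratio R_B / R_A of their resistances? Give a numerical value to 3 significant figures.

0.135

R ∝ ρL/d², so R_B/R_A = (L_B/L_A)
= (25.9/192) = 0.135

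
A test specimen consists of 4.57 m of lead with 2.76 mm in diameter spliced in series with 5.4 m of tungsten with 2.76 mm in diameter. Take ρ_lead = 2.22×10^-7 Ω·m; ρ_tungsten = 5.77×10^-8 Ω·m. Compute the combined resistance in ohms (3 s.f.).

0.222 Ω

Segment 1: A = π(d/2)² = π(1.3800e-03 m)² = 5.983e-06 m²
R₁ = ρL/A = (2.22×10^-7)(4.57)/(5.983e-06) = 0.1696 Ω
R₂ = (5.77×10^-8)(5.4)/(5.983e-06) = 0.05208 Ω
R = R₁ + R₂ = 0.222 Ω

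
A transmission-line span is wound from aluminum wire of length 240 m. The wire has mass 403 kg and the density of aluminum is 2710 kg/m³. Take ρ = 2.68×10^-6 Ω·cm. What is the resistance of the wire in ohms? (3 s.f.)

0.0104 Ω

ρ = 2.68×10^-6 Ω·cm = 2.68×10^-8 Ω·m
A = m/(density·L) = 403/(2710×240) = 6.1962e-04 m²
R = ρL/A = (2.68×10^-8)(240)/(6.1962e-04) = 0.0104 Ω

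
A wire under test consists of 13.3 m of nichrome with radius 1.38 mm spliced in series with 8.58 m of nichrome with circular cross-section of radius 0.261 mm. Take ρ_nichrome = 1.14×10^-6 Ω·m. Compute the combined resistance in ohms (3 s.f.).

48.2 Ω

Segment 1: A = πr² = π(1.3800e-03 m)² = 5.983e-06 m²
R₁ = ρL/A = (1.14×10^-6)(13.3)/(5.983e-06) = 2.534 Ω
Segment 2: A = πr² = π(2.6100e-04 m)² = 2.140e-07 m²
R₂ = (1.14×10^-6)(8.58)/(2.140e-07) = 45.7 Ω
R = R₁ + R₂ = 48.2 Ω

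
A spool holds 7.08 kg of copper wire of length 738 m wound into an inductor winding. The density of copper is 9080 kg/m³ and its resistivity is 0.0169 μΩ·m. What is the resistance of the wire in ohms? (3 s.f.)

11.8 Ω

ρ = 0.0169 μΩ·m = 1.69×10^-8 Ω·m
A = m/(density·L) = 7.08/(9080×738) = 1.0566e-06 m²
R = ρL/A = (1.69×10^-8)(738)/(1.0566e-06) = 11.8 Ω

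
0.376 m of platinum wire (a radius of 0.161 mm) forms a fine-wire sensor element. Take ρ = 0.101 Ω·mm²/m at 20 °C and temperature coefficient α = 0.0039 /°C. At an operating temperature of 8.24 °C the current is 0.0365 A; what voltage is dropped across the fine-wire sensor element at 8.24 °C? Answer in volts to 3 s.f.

0.0162 V

ρ = 0.101 Ω·mm²/m = 1.01×10^-7 Ω·m
A = πr² = π(1.6100e-04 m)² = 8.143e-08 m²
R₍20₎ = ρL/A = (1.01×10^-7)(0.376)/(8.143e-08) = 0.4663 Ω
R₍8.24₎ = R₍20₎(1 + αΔT) = 0.4663 × (1 + 0.0039×-11.8) = 0.445 Ω
V = IR = 0.0365 × 0.445 = 0.0162 V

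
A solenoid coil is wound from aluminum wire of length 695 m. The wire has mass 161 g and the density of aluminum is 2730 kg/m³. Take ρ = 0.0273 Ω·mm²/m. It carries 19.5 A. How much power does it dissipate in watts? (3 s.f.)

ρ = 0.0273 Ω·mm²/m = 2.73×10^-8 Ω·m
A = m/(density·L) = 0.161/(2730×695) = 8.4855e-08 m²
R = ρL/A = (2.73×10^-8)(695)/(8.4855e-08) = 223.6 Ω
P = I²R = (19.5)² × 223.6 = 85000 W

85000 W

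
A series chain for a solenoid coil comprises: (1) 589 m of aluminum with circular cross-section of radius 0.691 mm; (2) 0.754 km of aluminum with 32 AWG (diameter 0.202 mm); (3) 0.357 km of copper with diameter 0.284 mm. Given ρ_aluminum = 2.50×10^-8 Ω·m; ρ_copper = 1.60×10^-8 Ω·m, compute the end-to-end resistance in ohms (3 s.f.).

688 Ω

Seg 1: A = πr² = π(6.9100e-04 m)² = 1.500e-06 m²
R_1 = (2.50×10^-8)(589)/(1.500e-06) = 9.816 Ω
Seg 2: A = π(0.202/2 mm)² = π(1.0100e-04 m)² = 3.205e-08 m²
R_2 = (2.50×10^-8)(754)/(3.205e-08) = 588.2 Ω
Seg 3: A = π(d/2)² = π(1.4200e-04 m)² = 6.335e-08 m²
R_3 = (1.60×10^-8)(357)/(6.335e-08) = 90.17 Ω
R_total = R_1 + R_2 + R_3 = 688 Ω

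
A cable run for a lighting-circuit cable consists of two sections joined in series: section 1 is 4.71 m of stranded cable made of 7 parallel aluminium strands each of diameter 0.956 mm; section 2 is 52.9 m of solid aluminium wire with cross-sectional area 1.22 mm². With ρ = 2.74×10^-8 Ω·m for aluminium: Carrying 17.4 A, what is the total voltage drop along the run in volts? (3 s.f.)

21.1 V

Section 1: A_strand = π(4.7800e-04)² = 7.178e-07 m²; R₁ = ρL/(N·A_s) = (2.74×10^-8)(4.71)/(7×7.178e-07) = 0.02568 Ω
Section 2: A = 1.22 mm² = 1.220e-06 m²
R₂ = (2.74×10^-8)(52.9)/(1.220e-06) = 1.188 Ω
R = R₁ + R₂ = 1.214 Ω
V = IR = 17.4 × 1.214 = 21.1 V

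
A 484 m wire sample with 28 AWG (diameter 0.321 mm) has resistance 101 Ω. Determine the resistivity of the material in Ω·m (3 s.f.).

1.69×10^-8 Ω·m

A = π(0.321/2 mm)² = π(1.6050e-04 m)² = 8.093e-08 m²
ρ = RA/L = (101)(8.093e-08)/(484) = 1.69×10^-8 Ω·m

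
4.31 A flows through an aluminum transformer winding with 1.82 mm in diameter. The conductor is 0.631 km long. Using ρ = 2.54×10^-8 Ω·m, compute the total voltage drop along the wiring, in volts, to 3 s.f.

A = π(d/2)² = π(9.1000e-04 m)² = 2.602e-06 m²
R = ρL/A = (2.54×10^-8)(631)/(2.602e-06) = 6.161 Ω
V = IR = 4.31 × 6.161 = 26.6 V

26.6 V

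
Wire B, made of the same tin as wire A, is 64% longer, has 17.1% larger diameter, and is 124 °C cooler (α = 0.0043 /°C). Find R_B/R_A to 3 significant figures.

R ∝ ρL/d² with ρ ∝ (1+αΔT), so R_B/R_A = (1 + 64/100) × (1 + 17.1/100)⁻² × (1 − 0.0043×124)
= 1.64 × 0.7293 × 0.4668 = 0.558

0.558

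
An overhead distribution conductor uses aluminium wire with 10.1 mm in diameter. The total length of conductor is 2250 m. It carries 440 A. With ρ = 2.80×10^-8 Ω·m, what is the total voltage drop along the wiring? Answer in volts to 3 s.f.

A = π(d/2)² = π(5.0500e-03 m)² = 8.012e-05 m²
R = ρL/A = (2.80×10^-8)(2250)/(8.012e-05) = 0.7863 Ω
V = IR = 440 × 0.7863 = 346 V

346 V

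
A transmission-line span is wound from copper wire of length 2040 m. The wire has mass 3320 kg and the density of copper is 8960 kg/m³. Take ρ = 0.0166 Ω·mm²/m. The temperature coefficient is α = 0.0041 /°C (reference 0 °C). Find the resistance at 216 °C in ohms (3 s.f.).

ρ = 0.0166 Ω·mm²/m = 1.66×10^-8 Ω·m
A = m/(density·L) = 3320/(8960×2040) = 1.8164e-04 m²
R = ρL/A = (1.66×10^-8)(2040)/(1.8164e-04) = 0.1864 Ω
R(216 °C) = 0.1864 × (1 + 0.0041×216) = 0.352 Ω

0.352 Ω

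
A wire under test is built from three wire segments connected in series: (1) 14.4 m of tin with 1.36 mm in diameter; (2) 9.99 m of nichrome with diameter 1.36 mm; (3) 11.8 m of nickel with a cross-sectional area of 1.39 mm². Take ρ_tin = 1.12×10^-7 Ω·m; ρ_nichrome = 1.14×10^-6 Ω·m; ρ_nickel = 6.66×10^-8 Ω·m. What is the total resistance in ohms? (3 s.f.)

9.52 Ω

Seg 1: A = π(d/2)² = π(6.8000e-04 m)² = 1.453e-06 m²
R_1 = (1.12×10^-7)(14.4)/(1.453e-06) = 1.11 Ω
Seg 2: A = π(d/2)² = π(6.8000e-04 m)² = 1.453e-06 m²
R_2 = (1.14×10^-6)(9.99)/(1.453e-06) = 7.84 Ω
Seg 3: A = 1.39 mm² = 1.390e-06 m²
R_3 = (6.66×10^-8)(11.8)/(1.390e-06) = 0.5654 Ω
R_total = R_1 + R_2 + R_3 = 9.52 Ω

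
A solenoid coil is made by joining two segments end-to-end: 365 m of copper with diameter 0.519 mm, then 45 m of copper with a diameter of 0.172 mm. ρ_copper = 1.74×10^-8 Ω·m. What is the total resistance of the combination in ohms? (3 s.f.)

63.7 Ω

Segment 1: A = π(d/2)² = π(2.5950e-04 m)² = 2.116e-07 m²
R₁ = ρL/A = (1.74×10^-8)(365)/(2.116e-07) = 30.02 Ω
Segment 2: A = π(d/2)² = π(8.6000e-05 m)² = 2.324e-08 m²
R₂ = (1.74×10^-8)(45)/(2.324e-08) = 33.7 Ω
R = R₁ + R₂ = 63.7 Ω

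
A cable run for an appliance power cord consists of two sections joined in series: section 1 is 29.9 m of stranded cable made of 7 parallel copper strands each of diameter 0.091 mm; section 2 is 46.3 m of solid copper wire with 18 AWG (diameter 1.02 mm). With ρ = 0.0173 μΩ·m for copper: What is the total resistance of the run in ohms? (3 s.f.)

ρ = 0.0173 μΩ·m = 1.73×10^-8 Ω·m
Section 1: A_strand = π(4.5500e-05)² = 6.504e-09 m²; R₁ = ρL/(N·A_s) = (1.73×10^-8)(29.9)/(7×6.504e-09) = 11.36 Ω
Section 2: A = π(1.02/2 mm)² = π(5.1000e-04 m)² = 8.171e-07 m²
R₂ = (1.73×10^-8)(46.3)/(8.171e-07) = 0.9803 Ω
R = R₁ + R₂ = 12.3 Ω

12.3 Ω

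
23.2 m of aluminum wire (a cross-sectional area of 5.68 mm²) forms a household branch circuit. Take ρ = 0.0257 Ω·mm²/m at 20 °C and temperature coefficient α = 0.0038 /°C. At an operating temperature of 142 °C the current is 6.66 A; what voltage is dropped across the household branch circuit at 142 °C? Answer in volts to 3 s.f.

1.02 V

ρ = 0.0257 Ω·mm²/m = 2.57×10^-8 Ω·m
A = 5.68 mm² = 5.680e-06 m²
R₍20₎ = ρL/A = (2.57×10^-8)(23.2)/(5.680e-06) = 0.105 Ω
R₍142₎ = R₍20₎(1 + αΔT) = 0.105 × (1 + 0.0038×122) = 0.1536 Ω
V = IR = 6.66 × 0.1536 = 1.02 V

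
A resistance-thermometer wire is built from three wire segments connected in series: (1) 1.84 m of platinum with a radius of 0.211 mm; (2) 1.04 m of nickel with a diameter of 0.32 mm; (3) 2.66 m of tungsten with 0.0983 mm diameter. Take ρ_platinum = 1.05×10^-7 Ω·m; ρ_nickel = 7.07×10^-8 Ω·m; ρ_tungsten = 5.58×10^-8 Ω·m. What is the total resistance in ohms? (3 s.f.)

Seg 1: A = πr² = π(2.1100e-04 m)² = 1.399e-07 m²
R_1 = (1.05×10^-7)(1.84)/(1.399e-07) = 1.381 Ω
Seg 2: A = π(d/2)² = π(1.6000e-04 m)² = 8.042e-08 m²
R_2 = (7.07×10^-8)(1.04)/(8.042e-08) = 0.9142 Ω
Seg 3: A = π(d/2)² = π(4.9150e-05 m)² = 7.589e-09 m²
R_3 = (5.58×10^-8)(2.66)/(7.589e-09) = 19.56 Ω
R_total = R_1 + R_2 + R_3 = 21.9 Ω

21.9 Ω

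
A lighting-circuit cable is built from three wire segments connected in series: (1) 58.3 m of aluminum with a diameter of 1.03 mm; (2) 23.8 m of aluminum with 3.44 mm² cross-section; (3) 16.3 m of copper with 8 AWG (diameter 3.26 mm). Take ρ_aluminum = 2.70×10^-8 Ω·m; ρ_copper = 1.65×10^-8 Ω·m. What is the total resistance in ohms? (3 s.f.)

2.11 Ω

Seg 1: A = π(d/2)² = π(5.1500e-04 m)² = 8.332e-07 m²
R_1 = (2.70×10^-8)(58.3)/(8.332e-07) = 1.889 Ω
Seg 2: A = 3.44 mm² = 3.440e-06 m²
R_2 = (2.70×10^-8)(23.8)/(3.440e-06) = 0.1868 Ω
Seg 3: A = π(3.26/2 mm)² = π(1.6300e-03 m)² = 8.347e-06 m²
R_3 = (1.65×10^-8)(16.3)/(8.347e-06) = 0.03222 Ω
R_total = R_1 + R_2 + R_3 = 2.11 Ω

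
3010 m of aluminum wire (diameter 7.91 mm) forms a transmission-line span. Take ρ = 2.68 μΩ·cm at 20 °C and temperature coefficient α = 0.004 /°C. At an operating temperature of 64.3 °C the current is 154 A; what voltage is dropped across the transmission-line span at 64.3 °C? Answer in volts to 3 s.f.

298 V

ρ = 2.68 μΩ·cm = 2.68×10^-8 Ω·m
A = π(d/2)² = π(3.9550e-03 m)² = 4.914e-05 m²
R₍20₎ = ρL/A = (2.68×10^-8)(3010)/(4.914e-05) = 1.642 Ω
R₍64.3₎ = R₍20₎(1 + αΔT) = 1.642 × (1 + 0.004×44.3) = 1.932 Ω
V = IR = 154 × 1.932 = 298 V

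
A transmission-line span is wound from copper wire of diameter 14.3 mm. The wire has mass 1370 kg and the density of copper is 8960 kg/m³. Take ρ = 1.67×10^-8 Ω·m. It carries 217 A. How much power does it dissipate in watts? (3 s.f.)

4660 W

A = π(d/2)² = π(7.1500e-03 m)² = 1.6061e-04 m²
L = m/(density·A) = 1370/(8960×1.6061e-04) = 952 m
R = ρL/A = (1.67×10^-8)(952)/(1.6061e-04) = 0.09899 Ω
P = I²R = (217)² × 0.09899 = 4660 W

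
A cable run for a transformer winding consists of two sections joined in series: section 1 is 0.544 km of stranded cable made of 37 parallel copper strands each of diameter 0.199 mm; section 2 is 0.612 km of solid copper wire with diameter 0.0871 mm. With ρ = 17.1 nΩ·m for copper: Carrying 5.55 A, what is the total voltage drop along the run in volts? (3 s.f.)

9790 V

ρ = 17.1 nΩ·m = 1.71×10^-8 Ω·m
Section 1: A_strand = π(9.9500e-05)² = 3.110e-08 m²; R₁ = ρL/(N·A_s) = (1.71×10^-8)(544)/(37×3.110e-08) = 8.083 Ω
Section 2: A = π(d/2)² = π(4.3550e-05 m)² = 5.958e-09 m²
R₂ = (1.71×10^-8)(612)/(5.958e-09) = 1756 Ω
R = R₁ + R₂ = 1764 Ω
V = IR = 5.55 × 1764 = 9790 V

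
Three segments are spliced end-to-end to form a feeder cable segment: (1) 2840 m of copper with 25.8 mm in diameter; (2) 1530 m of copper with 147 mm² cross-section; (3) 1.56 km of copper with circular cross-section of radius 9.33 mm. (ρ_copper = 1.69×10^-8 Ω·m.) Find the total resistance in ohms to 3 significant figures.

Seg 1: A = π(d/2)² = π(1.2900e-02 m)² = 5.228e-04 m²
R_1 = (1.69×10^-8)(2840)/(5.228e-04) = 0.09181 Ω
Seg 2: A = 147 mm² = 1.470e-04 m²
R_2 = (1.69×10^-8)(1530)/(1.470e-04) = 0.1759 Ω
Seg 3: A = πr² = π(9.3300e-03 m)² = 2.735e-04 m²
R_3 = (1.69×10^-8)(1560)/(2.735e-04) = 0.0964 Ω
R_total = R_1 + R_2 + R_3 = 0.364 Ω

0.364 Ω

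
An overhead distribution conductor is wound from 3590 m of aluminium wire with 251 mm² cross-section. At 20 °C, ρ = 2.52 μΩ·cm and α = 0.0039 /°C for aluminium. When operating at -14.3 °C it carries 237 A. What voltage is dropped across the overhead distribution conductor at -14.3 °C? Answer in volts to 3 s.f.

74.0 V

ρ = 2.52 μΩ·cm = 2.52×10^-8 Ω·m
A = 251 mm² = 2.510e-04 m²
R₍20₎ = ρL/A = (2.52×10^-8)(3590)/(2.510e-04) = 0.3604 Ω
R₍-14.3₎ = R₍20₎(1 + αΔT) = 0.3604 × (1 + 0.0039×-34.3) = 0.3122 Ω
V = IR = 237 × 0.3122 = 74.0 V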